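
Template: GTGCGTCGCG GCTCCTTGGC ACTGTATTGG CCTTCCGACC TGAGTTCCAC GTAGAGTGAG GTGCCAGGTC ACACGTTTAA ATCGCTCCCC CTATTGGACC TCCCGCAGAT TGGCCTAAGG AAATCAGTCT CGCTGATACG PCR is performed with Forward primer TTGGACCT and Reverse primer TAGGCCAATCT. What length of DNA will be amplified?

24 bp

The forward primer matches the template at positions 94–101.
The reverse primer's reverse complement is AGATTGGCCTA, which matches the template at positions 107–117.
The product runs from position 94 to position 117, so its length is 117 − 94 + 1 = 24 bp.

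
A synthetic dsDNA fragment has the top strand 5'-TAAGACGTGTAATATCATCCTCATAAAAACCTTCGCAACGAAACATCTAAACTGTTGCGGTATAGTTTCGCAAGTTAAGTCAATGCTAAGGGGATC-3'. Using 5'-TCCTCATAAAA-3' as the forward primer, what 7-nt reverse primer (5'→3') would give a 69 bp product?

5'-GCATTGA-3'

The forward primer binds at positions 18–28, so a 69 bp product ends at position 18 + 69 − 1 = 86.
The reverse primer anneals to the top strand over positions 80–86, i.e. to TCAATGC.
Its sequence written 5'→3' is the reverse complement: GCATTGA.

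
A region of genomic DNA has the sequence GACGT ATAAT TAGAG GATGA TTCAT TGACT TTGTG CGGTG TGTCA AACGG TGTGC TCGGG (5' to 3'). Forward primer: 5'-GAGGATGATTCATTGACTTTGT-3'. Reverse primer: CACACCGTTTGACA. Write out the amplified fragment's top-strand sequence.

5'-GAGGATGATTCATTGACTTTGTGCGGTGTGTCAAACGGTGTG-3'

Forward primer GAGGATGATTCATTGACTTTGT is found on the top strand at positions 13–34.
The reverse primer's reverse complement is TGTCAAACGGTGTG, which matches the template at positions 41–54.
The product is the template from position 13 through 54 (42 bp).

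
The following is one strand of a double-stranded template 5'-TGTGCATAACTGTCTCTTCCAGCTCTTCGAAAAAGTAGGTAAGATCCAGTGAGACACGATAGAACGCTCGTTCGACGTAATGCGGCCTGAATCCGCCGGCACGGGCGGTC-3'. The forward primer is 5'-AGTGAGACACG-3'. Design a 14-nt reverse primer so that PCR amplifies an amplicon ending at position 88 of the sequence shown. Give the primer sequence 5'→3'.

The forward primer binds at positions 48–58; the product's 3' end on the top strand is position 88.
The reverse primer anneals to the top strand over positions 75–88, i.e. to ACGTAATGCGGCCT.
Its sequence written 5'→3' is the reverse complement: AGGCCGCATTACGT.

5'-AGGCCGCATTACGT-3'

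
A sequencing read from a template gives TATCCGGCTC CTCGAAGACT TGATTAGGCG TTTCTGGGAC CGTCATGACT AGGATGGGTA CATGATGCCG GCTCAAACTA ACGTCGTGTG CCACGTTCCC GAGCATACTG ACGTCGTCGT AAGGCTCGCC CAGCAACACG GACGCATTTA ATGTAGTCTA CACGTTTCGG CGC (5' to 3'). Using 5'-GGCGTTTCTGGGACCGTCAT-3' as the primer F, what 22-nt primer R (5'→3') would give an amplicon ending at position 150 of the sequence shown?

The forward primer binds at positions 27–46; the product's 3' end on the top strand is position 150.
The reverse primer anneals to the top strand over positions 129–150, i.e. to CCCAGCAACACGGACGCATTTA.
Its sequence written 5'→3' is the reverse complement: TAAATGCGTCCGTGTTGCTGGG.

5'-TAAATGCGTCCGTGTTGCTGGG-3'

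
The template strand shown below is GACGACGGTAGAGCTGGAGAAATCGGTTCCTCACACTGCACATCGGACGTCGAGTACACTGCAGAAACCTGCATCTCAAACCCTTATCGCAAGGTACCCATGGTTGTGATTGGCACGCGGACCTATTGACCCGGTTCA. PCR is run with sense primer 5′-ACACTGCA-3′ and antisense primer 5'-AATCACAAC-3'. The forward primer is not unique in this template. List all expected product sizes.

The forward primer ACACTGCA matches the top strand at positions 33–40, 56–63.
The reverse primer's reverse complement is GTTGTGATT, matching at positions 103–111.
Each forward site pairs with the reverse site to give a product ending at position 111: sizes 79, 56 bp.

79 bp, 56 bp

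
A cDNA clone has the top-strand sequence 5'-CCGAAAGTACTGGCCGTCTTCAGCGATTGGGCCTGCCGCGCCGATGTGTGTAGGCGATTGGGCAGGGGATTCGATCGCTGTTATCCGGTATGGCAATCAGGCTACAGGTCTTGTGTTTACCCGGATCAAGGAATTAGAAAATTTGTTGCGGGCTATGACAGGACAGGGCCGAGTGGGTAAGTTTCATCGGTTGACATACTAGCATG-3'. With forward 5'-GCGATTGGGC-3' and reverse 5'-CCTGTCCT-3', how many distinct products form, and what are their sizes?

The forward primer GCGATTGGGC matches the top strand at positions 23–32, 54–63.
The reverse primer's reverse complement is AGGACAGG, matching at positions 160–167.
Each forward site pairs with the reverse site to give a product ending at position 167: sizes 145, 114 bp.

Two products: 145 bp, 114 bp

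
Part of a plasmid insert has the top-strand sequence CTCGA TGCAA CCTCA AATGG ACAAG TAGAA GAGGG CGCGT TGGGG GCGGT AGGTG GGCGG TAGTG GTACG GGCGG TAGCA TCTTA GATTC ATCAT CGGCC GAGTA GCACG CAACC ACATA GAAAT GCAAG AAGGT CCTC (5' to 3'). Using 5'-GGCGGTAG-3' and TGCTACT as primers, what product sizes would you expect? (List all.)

64 bp, 53 bp, 38 bp

The forward primer GGCGGTAG matches the top strand at positions 45–52, 56–63, 71–78.
The reverse primer's reverse complement is AGTAGCA, matching at positions 102–108.
Each forward site pairs with the reverse site to give a product ending at position 108: sizes 64, 53, 38 bp.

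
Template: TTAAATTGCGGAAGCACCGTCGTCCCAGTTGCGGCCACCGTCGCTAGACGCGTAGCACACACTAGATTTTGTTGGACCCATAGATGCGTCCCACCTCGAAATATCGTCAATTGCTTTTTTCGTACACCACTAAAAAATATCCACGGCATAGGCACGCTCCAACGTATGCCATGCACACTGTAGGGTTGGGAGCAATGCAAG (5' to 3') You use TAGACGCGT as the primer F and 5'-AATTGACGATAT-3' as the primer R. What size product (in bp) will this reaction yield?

Scanning the template, TAGACGCGT occurs at positions 45–53; this primer anneals to the bottom strand there with its 3' end pointing downstream.
Taking the reverse complement of AATTGACGATAT gives ATATCGTCAATT, found at positions 101–112 on the template; the primer anneals here to the top strand with its 3' end pointing upstream.
Amplicon spans positions 45–112: 68 bp.

68 bp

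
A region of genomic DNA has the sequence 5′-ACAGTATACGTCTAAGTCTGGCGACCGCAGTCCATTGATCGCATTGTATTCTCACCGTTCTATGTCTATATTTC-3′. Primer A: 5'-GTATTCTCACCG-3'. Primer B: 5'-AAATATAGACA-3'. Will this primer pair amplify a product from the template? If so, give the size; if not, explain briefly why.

Primer A (GTATTCTCACCG) matches the top strand at positions 46–57; it acts as a forward primer.
Primer B's reverse complement is TGTCTATATTT, matching the top strand at positions 63–73; it acts as a reverse primer.
The 3' ends face each other across positions 46–73, giving a 28 bp product.

Yes — a 28 bp product.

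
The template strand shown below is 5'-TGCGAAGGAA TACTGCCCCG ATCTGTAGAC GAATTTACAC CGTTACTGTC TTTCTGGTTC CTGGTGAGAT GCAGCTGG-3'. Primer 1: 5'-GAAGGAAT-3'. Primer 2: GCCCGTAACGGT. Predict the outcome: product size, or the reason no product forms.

No product — primer 2 has no binding site in the template.

Primer 2 (GCCCGTAACGGT) does not match the top strand, and its reverse complement ACCGTTACGGGC does not match either.
With no annealing site for primer 2, no amplification occurs.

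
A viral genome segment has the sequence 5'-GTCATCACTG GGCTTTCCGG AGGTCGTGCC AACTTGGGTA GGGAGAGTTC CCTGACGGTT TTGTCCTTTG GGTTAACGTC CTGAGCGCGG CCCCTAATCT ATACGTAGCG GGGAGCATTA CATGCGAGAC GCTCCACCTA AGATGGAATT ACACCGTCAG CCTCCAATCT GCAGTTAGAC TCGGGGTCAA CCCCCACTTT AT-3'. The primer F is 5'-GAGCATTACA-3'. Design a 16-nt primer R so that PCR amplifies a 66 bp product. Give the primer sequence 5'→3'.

The forward primer binds at positions 113–122, so a 66 bp product ends at position 113 + 66 − 1 = 178.
The reverse primer anneals to the top strand over positions 163–178, i.e. to TCCAATCTGCAGTTAG.
Its sequence written 5'→3' is the reverse complement: CTAACTGCAGATTGGA.

5'-CTAACTGCAGATTGGA-3'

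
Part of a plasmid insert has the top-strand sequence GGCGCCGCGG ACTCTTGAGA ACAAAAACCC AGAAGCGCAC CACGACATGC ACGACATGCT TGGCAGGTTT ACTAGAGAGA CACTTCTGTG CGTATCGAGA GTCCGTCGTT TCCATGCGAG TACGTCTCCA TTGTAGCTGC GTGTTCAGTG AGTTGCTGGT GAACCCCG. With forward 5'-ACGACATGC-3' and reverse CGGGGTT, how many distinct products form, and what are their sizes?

The forward primer ACGACATGC matches the top strand at positions 42–50, 51–59.
The reverse primer's reverse complement is AACCCCG, matching at positions 162–168.
Each forward site pairs with the reverse site to give a product ending at position 168: sizes 127, 118 bp.

Two products: 127 bp, 118 bp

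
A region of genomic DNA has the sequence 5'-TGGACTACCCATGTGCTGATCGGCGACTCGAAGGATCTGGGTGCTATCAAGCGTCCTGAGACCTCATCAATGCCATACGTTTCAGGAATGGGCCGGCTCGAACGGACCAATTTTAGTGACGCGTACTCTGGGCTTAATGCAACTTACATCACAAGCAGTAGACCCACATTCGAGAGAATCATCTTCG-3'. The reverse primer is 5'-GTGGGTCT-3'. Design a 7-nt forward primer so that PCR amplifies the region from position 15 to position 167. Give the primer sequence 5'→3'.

5'-GCTGATC-3'

The reverse primer's reverse complement AGACCCAC matches the template at positions 160–167; the product starts at position 15.
The forward primer is identical to the top strand over positions 15–21: GCTGATC.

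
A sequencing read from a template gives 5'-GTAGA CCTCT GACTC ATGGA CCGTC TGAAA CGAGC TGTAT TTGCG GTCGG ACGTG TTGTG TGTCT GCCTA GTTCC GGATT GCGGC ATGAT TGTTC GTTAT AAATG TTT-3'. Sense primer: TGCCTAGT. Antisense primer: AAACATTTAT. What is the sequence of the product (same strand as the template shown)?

5'-TGCCTAGTTCCGGATTGCGGCATGATTGTTCGTTATAAATGTTT-3'

Scanning the template, TGCCTAGT occurs at positions 65–72; this primer anneals to the bottom strand there with its 3' end pointing downstream.
Reverse complement of the reverse primer: ATAAATGTTT. This occurs on the top strand at positions 99–108.
The product is the template from position 65 through 108 (44 bp).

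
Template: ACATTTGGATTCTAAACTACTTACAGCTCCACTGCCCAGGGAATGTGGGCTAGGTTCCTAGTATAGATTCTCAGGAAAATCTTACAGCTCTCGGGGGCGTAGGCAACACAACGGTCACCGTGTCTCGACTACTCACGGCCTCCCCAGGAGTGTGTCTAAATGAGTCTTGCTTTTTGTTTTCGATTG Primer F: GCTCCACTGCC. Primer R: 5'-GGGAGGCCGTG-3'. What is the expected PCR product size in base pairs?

119 bp

Scanning the template, GCTCCACTGCC occurs at positions 26–36; this primer anneals to the bottom strand there with its 3' end pointing downstream.
Reverse complement of the reverse primer: CACGGCCTCCC. This occurs on the top strand at positions 134–144.
Amplicon spans positions 26–144: 119 bp.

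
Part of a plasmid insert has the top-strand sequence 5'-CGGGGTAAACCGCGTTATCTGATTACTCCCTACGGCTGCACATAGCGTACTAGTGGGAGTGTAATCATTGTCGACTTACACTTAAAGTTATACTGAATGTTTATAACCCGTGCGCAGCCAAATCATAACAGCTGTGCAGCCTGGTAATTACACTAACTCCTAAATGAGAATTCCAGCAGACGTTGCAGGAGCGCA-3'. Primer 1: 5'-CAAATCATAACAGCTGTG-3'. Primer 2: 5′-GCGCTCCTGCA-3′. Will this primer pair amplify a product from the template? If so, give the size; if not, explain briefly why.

Primer 1 (CAAATCATAACAGCTGTG) matches the top strand at positions 119–136; it acts as a forward primer.
Primer 2's reverse complement is TGCAGGAGCGC, matching the top strand at positions 184–194; it acts as a reverse primer.
The 3' ends face each other across positions 119–194, giving a 76 bp product.

Yes — a 76 bp product.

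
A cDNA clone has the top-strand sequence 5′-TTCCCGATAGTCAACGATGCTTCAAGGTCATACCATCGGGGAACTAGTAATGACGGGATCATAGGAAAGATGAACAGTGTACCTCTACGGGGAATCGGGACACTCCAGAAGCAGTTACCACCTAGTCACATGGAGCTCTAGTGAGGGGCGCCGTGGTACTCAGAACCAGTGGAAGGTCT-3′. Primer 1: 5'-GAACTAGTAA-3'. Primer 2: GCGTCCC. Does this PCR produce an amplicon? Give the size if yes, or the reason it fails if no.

Primer 2 (GCGTCCC) does not match the top strand, and its reverse complement GGGACGC does not match either.
With no annealing site for primer 2, no amplification occurs.

No product — primer 2 has no binding site in the template.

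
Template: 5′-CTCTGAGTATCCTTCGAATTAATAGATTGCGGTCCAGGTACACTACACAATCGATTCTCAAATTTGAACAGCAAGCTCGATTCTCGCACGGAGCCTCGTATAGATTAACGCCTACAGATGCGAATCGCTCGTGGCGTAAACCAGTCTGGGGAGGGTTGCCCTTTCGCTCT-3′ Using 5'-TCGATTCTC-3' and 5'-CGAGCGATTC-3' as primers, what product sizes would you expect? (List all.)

81 bp, 55 bp

The forward primer TCGATTCTC matches the top strand at positions 51–59, 77–85.
The reverse primer's reverse complement is GAATCGCTCG, matching at positions 122–131.
Each forward site pairs with the reverse site to give a product ending at position 131: sizes 81, 55 bp.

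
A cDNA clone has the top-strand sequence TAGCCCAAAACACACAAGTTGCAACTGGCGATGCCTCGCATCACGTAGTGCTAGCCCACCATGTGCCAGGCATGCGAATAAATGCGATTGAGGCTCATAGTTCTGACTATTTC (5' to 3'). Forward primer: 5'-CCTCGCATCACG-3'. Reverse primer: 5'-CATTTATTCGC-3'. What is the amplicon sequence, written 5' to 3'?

Scanning the template, CCTCGCATCACG occurs at positions 34–45; this primer anneals to the bottom strand there with its 3' end pointing downstream.
Taking the reverse complement of CATTTATTCGC gives GCGAATAAATG, found at positions 74–84 on the template; the primer anneals here to the top strand with its 3' end pointing upstream.
The product is the template from position 34 through 84 (51 bp).

5'-CCTCGCATCACGTAGTGCTAGCCCACCATGTGCCAGGCATGCGAATAAATG-3'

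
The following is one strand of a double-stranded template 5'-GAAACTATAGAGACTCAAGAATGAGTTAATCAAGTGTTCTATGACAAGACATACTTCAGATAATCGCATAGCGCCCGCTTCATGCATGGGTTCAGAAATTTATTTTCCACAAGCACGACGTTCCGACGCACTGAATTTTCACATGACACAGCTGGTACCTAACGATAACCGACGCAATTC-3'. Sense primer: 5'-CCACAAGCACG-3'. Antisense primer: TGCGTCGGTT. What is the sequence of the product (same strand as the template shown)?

5'-CCACAAGCACGACGTTCCGACGCACTGAATTTTCACATGACACAGCTGGTACCTAACGATAACCGACGCA-3'

Scanning the template, CCACAAGCACG occurs at positions 107–117; this primer anneals to the bottom strand there with its 3' end pointing downstream.
Reverse complement of the reverse primer: AACCGACGCA. This occurs on the top strand at positions 167–176.
The product is the template from position 107 through 176 (70 bp).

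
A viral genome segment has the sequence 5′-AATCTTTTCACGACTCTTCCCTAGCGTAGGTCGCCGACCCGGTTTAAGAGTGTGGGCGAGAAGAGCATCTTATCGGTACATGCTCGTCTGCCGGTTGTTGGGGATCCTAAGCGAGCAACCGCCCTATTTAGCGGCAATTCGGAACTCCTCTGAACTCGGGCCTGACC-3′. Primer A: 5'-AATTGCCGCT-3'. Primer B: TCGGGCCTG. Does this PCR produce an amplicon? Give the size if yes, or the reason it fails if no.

No product — the primers' 3' ends point away from each other.

Primer A (AATTGCCGCT) has reverse complement AGCGGCAATT, which matches the top strand at positions 130–139; primer A anneals to the top strand there with its 3' end pointing upstream toward position 130.
Primer B (TCGGGCCTG) matches the top strand directly at positions 156–164; it anneals to the bottom strand with its 3' end pointing downstream toward position 164.
The 3' ends diverge (primer A extends toward position 1, primer B toward position 167), so the primers never converge on a shared product.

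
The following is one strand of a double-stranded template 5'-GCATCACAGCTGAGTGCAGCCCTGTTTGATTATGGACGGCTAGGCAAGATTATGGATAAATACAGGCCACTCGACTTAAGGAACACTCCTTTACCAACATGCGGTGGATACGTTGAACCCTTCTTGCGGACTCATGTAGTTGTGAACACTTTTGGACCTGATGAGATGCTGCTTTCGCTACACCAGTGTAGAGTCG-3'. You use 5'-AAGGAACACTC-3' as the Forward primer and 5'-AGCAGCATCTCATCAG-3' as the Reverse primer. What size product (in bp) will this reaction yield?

96 bp

The forward primer matches the template at positions 78–88.
The reverse primer's reverse complement is CTGATGAGATGCTGCT, which matches the template at positions 158–173.
Amplicon spans positions 78–173: 96 bp.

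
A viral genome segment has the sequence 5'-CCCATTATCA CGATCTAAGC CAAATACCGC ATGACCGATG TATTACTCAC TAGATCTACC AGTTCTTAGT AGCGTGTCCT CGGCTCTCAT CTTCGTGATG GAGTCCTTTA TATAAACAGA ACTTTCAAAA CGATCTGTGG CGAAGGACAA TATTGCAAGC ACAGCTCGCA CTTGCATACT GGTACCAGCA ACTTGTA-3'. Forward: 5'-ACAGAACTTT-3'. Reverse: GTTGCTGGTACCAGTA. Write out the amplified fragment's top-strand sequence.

The forward primer matches the template at positions 116–125.
Taking the reverse complement of GTTGCTGGTACCAGTA gives TACTGGTACCAGCAAC, found at positions 177–192 on the template; the primer anneals here to the top strand with its 3' end pointing upstream.
The product is the template from position 116 through 192 (77 bp).

5'-ACAGAACTTTCAAAACGATCTGTGGCGAAGGACAATATTGCAAGCACAGCTCGCACTTGCATACTGGTACCAGCAAC-3'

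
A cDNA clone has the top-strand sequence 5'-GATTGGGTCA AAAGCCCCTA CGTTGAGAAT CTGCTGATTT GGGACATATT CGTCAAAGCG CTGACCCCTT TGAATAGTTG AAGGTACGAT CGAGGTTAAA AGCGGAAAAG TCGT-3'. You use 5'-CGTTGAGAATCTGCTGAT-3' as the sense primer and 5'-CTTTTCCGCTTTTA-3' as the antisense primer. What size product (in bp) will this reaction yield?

Forward primer CGTTGAGAATCTGCTGAT is found on the top strand at positions 21–38.
The reverse primer's reverse complement is TAAAAGCGGAAAAG, which matches the template at positions 97–110.
Amplicon spans positions 21–110: 90 bp.

90 bp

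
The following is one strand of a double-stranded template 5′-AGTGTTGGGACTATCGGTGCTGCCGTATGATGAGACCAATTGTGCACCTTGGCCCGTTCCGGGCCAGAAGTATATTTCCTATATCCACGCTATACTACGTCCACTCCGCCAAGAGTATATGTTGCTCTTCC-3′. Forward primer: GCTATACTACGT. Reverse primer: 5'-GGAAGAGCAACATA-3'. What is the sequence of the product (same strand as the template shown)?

5'-GCTATACTACGTCCACTCCGCCAAGAGTATATGTTGCTCTTCC-3'

Scanning the template, GCTATACTACGT occurs at positions 89–100; this primer anneals to the bottom strand there with its 3' end pointing downstream.
Taking the reverse complement of GGAAGAGCAACATA gives TATGTTGCTCTTCC, found at positions 118–131 on the template; the primer anneals here to the top strand with its 3' end pointing upstream.
The product is the template from position 89 through 131 (43 bp).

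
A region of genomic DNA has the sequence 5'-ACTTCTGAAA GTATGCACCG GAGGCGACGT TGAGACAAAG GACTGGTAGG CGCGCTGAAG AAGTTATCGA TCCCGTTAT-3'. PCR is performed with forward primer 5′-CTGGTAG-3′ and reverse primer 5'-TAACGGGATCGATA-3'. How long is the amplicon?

36 bp

Scanning the template, CTGGTAG occurs at positions 43–49; this primer anneals to the bottom strand there with its 3' end pointing downstream.
The reverse primer's reverse complement is TATCGATCCCGTTA, which matches the template at positions 65–78.
Product length = (reverse-primer end) − (forward-primer start) + 1 = 78 − 43 + 1 = 36 bp.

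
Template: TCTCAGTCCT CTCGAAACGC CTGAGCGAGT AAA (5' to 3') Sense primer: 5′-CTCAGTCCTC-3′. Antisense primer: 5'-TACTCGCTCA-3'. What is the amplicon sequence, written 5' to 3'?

Forward primer CTCAGTCCTC is found on the top strand at positions 2–11.
Reverse complement of the reverse primer: TGAGCGAGTA. This occurs on the top strand at positions 22–31.
The product is the template from position 2 through 31 (30 bp).

5'-CTCAGTCCTCTCGAAACGCCTGAGCGAGTA-3'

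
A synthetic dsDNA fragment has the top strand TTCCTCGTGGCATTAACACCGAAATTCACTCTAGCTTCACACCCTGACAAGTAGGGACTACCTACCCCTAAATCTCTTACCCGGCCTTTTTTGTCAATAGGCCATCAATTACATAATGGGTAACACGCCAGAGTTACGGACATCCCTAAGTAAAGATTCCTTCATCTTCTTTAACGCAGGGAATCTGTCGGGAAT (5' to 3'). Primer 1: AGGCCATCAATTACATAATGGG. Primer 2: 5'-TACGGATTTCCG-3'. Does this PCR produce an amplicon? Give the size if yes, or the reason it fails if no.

No product — primer 2 has no binding site in the template.

Primer 2 (TACGGATTTCCG) does not match the top strand, and its reverse complement CGGAAATCCGTA does not match either.
With no annealing site for primer 2, no amplification occurs.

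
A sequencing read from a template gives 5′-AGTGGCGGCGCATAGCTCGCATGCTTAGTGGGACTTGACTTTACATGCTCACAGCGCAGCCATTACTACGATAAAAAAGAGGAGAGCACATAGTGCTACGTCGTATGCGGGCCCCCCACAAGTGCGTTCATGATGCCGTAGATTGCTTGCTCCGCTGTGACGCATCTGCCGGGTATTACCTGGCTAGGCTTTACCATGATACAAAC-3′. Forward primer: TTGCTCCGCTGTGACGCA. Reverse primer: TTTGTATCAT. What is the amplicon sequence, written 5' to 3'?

The forward primer matches the template at positions 147–164.
The reverse primer's reverse complement is ATGATACAAA, which matches the template at positions 196–205.
The product is the template from position 147 through 205 (59 bp).

5'-TTGCTCCGCTGTGACGCATCTGCCGGGTATTACCTGGCTAGGCTTTACCATGATACAAA-3'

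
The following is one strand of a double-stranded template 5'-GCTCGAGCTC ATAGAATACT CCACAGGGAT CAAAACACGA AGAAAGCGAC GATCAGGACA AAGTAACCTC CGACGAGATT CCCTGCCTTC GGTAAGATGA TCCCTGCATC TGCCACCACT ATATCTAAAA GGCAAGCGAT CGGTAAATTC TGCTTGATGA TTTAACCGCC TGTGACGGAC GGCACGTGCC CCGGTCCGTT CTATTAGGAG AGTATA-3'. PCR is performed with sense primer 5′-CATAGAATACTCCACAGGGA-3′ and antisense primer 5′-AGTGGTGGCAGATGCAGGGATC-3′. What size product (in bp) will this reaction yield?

111 bp

Scanning the template, CATAGAATACTCCACAGGGA occurs at positions 10–29; this primer anneals to the bottom strand there with its 3' end pointing downstream.
The reverse primer's reverse complement is GATCCCTGCATCTGCCACCACT, which matches the template at positions 99–120.
The product runs from position 10 to position 120, so its length is 120 − 10 + 1 = 111 bp.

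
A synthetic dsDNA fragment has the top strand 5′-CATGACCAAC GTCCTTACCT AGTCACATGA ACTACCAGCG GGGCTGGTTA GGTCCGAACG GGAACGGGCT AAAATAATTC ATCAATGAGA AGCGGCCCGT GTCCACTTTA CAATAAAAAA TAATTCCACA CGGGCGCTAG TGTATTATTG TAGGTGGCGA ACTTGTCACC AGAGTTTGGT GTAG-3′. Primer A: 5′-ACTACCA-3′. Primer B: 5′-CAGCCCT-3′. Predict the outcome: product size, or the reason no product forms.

Primer B (CAGCCCT) does not match the top strand, and its reverse complement AGGGCTG does not match either.
With no annealing site for primer B, no amplification occurs.

No product — primer B has no binding site in the template.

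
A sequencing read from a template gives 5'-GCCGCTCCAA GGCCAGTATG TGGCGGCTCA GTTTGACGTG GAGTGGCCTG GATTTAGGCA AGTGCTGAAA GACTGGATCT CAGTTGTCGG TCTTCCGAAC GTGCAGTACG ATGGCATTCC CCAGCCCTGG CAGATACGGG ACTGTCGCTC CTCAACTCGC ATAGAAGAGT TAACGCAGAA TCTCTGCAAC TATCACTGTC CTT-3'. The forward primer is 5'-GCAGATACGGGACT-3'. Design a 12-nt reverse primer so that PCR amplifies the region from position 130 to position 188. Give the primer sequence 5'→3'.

The product's 3' end on the top strand is position 188.
The reverse primer anneals to the top strand over positions 177–188, i.e. to AGAATCTCTGCA.
Its sequence written 5'→3' is the reverse complement: TGCAGAGATTCT.

5'-TGCAGAGATTCT-3'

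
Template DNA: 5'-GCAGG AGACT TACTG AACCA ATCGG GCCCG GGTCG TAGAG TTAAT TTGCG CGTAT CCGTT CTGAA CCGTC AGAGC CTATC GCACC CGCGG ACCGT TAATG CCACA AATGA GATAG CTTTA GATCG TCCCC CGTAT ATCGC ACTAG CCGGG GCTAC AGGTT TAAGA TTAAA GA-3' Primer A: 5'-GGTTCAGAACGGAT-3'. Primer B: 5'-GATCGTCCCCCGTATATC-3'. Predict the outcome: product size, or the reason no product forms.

No product — the primers' 3' ends point away from each other.

Primer A (GGTTCAGAACGGAT) has reverse complement ATCCGTTCTGAACC, which matches the top strand at positions 54–67; primer A anneals to the top strand there with its 3' end pointing upstream toward position 54.
Primer B (GATCGTCCCCCGTATATC) matches the top strand directly at positions 121–138; it anneals to the bottom strand with its 3' end pointing downstream toward position 138.
The 3' ends diverge (primer A extends toward position 1, primer B toward position 172), so the primers never converge on a shared product.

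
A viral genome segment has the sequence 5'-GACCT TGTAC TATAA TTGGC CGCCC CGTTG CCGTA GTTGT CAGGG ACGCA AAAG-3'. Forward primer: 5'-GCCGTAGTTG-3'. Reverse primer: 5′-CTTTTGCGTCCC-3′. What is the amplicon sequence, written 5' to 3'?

Scanning the template, GCCGTAGTTG occurs at positions 30–39; this primer anneals to the bottom strand there with its 3' end pointing downstream.
The reverse primer's reverse complement is GGGACGCAAAAG, which matches the template at positions 43–54.
The product is the template from position 30 through 54 (25 bp).

5'-GCCGTAGTTGTCAGGGACGCAAAAG-3'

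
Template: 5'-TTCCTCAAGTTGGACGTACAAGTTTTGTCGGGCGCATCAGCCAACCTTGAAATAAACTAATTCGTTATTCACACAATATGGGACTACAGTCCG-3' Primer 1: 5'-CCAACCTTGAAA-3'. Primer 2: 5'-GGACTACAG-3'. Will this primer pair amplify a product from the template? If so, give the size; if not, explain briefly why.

No product — both primers anneal to the same strand and extend in the same direction.

Primer 1 (CCAACCTTGAAA) matches the top strand at positions 41–52 (3' end points downstream).
Primer 2 (GGACTACAG) also matches the top strand directly, at positions 81–89 — its reverse complement CTGTAGTCC is not present.
Both primers anneal to the bottom strand with 3' ends pointing the same way, so neither can prime synthesis back toward the other.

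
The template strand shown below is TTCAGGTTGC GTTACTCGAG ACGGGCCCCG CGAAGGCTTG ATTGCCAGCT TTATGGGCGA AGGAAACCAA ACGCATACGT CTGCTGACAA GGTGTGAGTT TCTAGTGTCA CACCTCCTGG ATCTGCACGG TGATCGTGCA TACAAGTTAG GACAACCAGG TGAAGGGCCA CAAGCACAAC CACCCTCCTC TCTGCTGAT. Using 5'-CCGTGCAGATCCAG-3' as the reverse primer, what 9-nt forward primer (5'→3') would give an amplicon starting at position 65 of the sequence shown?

The reverse primer's reverse complement CTGGATCTGCACGG matches the template at positions 117–130; the product starts at position 65.
The forward primer is identical to the top strand over positions 65–73: AACCAAACG.

5'-AACCAAACG-3'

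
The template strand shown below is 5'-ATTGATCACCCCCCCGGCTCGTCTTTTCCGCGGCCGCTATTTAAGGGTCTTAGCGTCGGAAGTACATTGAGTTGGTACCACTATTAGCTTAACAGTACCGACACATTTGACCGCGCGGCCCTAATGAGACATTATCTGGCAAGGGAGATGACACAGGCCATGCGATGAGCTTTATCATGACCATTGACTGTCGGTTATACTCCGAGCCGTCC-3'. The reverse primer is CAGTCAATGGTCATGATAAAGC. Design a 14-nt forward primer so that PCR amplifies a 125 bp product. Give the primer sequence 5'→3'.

The reverse primer's reverse complement GCTTTATCATGACCATTGACTG matches the template at positions 169–190, so the product ends at position 190.
A 125 bp product then starts at position 190 − 125 + 1 = 66.
The forward primer is identical to the top strand there: ATTGAGTTGGTACC.

5'-ATTGAGTTGGTACC-3'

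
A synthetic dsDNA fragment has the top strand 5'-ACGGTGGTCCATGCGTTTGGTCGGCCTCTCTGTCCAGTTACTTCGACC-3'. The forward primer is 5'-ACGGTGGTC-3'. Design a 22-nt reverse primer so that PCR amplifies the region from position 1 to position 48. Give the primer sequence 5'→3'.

The product's 3' end on the top strand is position 48.
The reverse primer anneals to the top strand over positions 27–48, i.e. to TCTCTGTCCAGTTACTTCGACC.
Its sequence written 5'→3' is the reverse complement: GGTCGAAGTAACTGGACAGAGA.

5'-GGTCGAAGTAACTGGACAGAGA-3'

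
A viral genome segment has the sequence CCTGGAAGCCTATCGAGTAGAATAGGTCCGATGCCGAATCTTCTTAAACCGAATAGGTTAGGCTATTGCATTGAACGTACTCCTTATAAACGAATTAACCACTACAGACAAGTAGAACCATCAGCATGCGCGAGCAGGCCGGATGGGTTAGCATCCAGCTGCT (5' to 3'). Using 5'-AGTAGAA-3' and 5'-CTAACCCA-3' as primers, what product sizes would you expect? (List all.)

The forward primer AGTAGAA matches the top strand at positions 16–22, 111–117.
The reverse primer's reverse complement is TGGGTTAG, matching at positions 144–151.
Each forward site pairs with the reverse site to give a product ending at position 151: sizes 136, 41 bp.

136 bp, 41 bp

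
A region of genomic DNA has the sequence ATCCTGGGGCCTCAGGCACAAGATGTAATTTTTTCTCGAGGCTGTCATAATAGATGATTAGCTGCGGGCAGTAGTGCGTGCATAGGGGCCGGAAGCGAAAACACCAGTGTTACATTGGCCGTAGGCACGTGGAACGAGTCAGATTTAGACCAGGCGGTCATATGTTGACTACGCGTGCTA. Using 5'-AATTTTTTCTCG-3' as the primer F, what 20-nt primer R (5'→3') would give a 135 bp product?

5'-ATGACCGCCTGGTCTAAATC-3'

The forward primer binds at positions 27–38, so a 135 bp product ends at position 27 + 135 − 1 = 161.
The reverse primer anneals to the top strand over positions 142–161, i.e. to GATTTAGACCAGGCGGTCAT.
Its sequence written 5'→3' is the reverse complement: ATGACCGCCTGGTCTAAATC.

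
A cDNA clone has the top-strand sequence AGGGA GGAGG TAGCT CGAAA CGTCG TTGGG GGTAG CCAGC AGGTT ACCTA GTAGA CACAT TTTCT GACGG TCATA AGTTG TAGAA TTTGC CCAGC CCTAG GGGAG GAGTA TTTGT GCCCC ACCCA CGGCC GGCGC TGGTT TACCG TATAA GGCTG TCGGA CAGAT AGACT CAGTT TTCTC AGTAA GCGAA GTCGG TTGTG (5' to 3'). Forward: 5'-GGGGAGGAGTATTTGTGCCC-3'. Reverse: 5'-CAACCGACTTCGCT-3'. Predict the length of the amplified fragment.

99 bp

Scanning the template, GGGGAGGAGTATTTGTGCCC occurs at positions 100–119; this primer anneals to the bottom strand there with its 3' end pointing downstream.
The reverse primer's reverse complement is AGCGAAGTCGGTTG, which matches the template at positions 185–198.
Amplicon spans positions 100–198: 99 bp.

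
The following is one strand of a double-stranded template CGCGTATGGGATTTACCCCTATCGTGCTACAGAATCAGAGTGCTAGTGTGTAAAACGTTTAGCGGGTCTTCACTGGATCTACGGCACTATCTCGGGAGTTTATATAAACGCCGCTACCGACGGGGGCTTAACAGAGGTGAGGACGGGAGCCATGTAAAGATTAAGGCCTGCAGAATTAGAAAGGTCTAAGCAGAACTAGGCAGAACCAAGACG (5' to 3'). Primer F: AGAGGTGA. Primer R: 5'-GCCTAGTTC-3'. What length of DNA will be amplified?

The forward primer matches the template at positions 133–140.
Taking the reverse complement of GCCTAGTTC gives GAACTAGGC, found at positions 193–201 on the template; the primer anneals here to the top strand with its 3' end pointing upstream.
Product length = (reverse-primer end) − (forward-primer start) + 1 = 201 − 133 + 1 = 69 bp.

69 bp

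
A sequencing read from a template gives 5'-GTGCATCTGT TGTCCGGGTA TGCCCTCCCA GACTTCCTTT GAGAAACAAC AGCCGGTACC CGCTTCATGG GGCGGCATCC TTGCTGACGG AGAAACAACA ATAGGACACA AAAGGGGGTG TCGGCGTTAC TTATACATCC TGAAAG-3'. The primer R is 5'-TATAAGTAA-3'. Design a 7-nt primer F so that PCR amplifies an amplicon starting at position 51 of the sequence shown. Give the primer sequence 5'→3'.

The reverse primer's reverse complement TTACTTATA matches the template at positions 127–135; the product starts at position 51.
The forward primer is identical to the top strand over positions 51–57: AGCCGGT.

5'-AGCCGGT-3'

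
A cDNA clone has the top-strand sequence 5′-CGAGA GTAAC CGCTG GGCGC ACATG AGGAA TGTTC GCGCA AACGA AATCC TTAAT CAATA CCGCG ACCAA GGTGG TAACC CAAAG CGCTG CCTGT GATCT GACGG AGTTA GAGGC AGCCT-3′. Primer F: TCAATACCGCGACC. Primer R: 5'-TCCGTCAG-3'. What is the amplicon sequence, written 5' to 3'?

5'-TCAATACCGCGACCAAGGTGGTAACCCAAAGCGCTGCCTGTGATCTGACGGA-3'

Scanning the template, TCAATACCGCGACC occurs at positions 55–68; this primer anneals to the bottom strand there with its 3' end pointing downstream.
Reverse complement of the reverse primer: CTGACGGA. This occurs on the top strand at positions 99–106.
The product is the template from position 55 through 106 (52 bp).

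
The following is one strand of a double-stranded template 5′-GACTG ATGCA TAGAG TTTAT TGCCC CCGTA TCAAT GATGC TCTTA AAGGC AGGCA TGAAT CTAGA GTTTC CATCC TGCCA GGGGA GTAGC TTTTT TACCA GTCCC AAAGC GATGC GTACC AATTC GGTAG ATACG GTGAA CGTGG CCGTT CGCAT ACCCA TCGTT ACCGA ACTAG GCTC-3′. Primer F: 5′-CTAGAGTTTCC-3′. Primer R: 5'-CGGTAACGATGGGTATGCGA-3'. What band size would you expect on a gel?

Scanning the template, CTAGAGTTTCC occurs at positions 61–71; this primer anneals to the bottom strand there with its 3' end pointing downstream.
The reverse primer's reverse complement is TCGCATACCCATCGTTACCG, which matches the template at positions 150–169.
Amplicon spans positions 61–169: 109 bp.

109 bp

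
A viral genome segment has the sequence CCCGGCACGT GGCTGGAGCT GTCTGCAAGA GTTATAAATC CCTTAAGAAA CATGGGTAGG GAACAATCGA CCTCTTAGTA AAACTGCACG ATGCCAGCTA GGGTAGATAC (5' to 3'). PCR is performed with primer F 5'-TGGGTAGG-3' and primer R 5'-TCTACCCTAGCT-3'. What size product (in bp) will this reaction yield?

55 bp

Forward primer TGGGTAGG is found on the top strand at positions 53–60.
The reverse primer's reverse complement is AGCTAGGGTAGA, which matches the template at positions 96–107.
Amplicon spans positions 53–107: 55 bp.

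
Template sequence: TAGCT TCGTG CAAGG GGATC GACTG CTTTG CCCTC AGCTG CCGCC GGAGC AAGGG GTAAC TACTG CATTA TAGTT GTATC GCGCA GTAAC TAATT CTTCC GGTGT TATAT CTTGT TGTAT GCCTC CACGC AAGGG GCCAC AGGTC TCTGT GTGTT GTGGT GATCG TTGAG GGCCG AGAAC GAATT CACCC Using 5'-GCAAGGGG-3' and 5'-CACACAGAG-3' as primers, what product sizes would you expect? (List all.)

The forward primer GCAAGGGG matches the top strand at positions 10–17, 49–56, 129–136.
The reverse primer's reverse complement is CTCTGTGTG, matching at positions 145–153.
Each forward site pairs with the reverse site to give a product ending at position 153: sizes 144, 105, 25 bp.

144 bp, 105 bp, 25 bp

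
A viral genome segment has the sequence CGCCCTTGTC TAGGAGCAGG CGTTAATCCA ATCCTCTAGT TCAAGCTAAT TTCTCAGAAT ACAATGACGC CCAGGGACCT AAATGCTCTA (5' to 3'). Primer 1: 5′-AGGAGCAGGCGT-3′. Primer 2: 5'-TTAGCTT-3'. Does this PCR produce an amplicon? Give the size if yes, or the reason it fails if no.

Primer 1 (AGGAGCAGGCGT) matches the top strand at positions 12–23; it acts as a forward primer.
Primer 2's reverse complement is AAGCTAA, matching the top strand at positions 43–49; it acts as a reverse primer.
The 3' ends face each other across positions 12–49, giving a 38 bp product.

Yes — a 38 bp product.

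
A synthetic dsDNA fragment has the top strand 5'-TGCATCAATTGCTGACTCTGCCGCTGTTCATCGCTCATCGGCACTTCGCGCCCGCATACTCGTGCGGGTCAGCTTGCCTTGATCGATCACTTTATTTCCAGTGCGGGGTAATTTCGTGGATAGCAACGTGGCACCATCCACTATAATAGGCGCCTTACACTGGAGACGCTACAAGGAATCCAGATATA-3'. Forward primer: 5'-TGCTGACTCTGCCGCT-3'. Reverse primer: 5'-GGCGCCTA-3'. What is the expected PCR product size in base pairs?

145 bp

Forward primer TGCTGACTCTGCCGCT is found on the top strand at positions 10–25.
Taking the reverse complement of GGCGCCTA gives TAGGCGCC, found at positions 147–154 on the template; the primer anneals here to the top strand with its 3' end pointing upstream.
The product runs from position 10 to position 154, so its length is 154 − 10 + 1 = 145 bp.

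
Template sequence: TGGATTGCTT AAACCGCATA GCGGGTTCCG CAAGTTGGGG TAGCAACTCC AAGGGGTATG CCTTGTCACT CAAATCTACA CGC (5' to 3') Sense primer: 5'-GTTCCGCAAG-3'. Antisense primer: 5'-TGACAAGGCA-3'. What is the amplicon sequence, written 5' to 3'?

The forward primer matches the template at positions 25–34.
Reverse complement of the reverse primer: TGCCTTGTCA. This occurs on the top strand at positions 59–68.
The product is the template from position 25 through 68 (44 bp).

5'-GTTCCGCAAGTTGGGGTAGCAACTCCAAGGGGTATGCCTTGTCA-3'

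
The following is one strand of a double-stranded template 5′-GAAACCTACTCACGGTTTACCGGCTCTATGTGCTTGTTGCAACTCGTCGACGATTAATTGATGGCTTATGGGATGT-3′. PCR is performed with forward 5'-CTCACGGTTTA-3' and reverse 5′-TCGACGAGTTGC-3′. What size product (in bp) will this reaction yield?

Forward primer CTCACGGTTTA is found on the top strand at positions 9–19.
Taking the reverse complement of TCGACGAGTTGC gives GCAACTCGTCGA, found at positions 39–50 on the template; the primer anneals here to the top strand with its 3' end pointing upstream.
Product length = (reverse-primer end) − (forward-primer start) + 1 = 50 − 9 + 1 = 42 bp.

42 bp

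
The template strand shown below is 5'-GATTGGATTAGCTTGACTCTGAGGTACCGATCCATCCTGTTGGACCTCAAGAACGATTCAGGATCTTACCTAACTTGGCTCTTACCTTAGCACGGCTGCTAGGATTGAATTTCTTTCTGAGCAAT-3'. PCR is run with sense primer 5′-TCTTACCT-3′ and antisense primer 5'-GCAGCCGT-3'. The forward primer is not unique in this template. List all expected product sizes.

The forward primer TCTTACCT matches the top strand at positions 64–71, 80–87.
The reverse primer's reverse complement is ACGGCTGC, matching at positions 92–99.
Each forward site pairs with the reverse site to give a product ending at position 99: sizes 36, 20 bp.

36 bp, 20 bp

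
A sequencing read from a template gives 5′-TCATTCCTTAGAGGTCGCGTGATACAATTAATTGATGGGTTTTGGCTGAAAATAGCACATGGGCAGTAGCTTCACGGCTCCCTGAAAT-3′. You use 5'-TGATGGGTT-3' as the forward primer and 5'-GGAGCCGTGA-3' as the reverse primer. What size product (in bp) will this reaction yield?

49 bp

Scanning the template, TGATGGGTT occurs at positions 33–41; this primer anneals to the bottom strand there with its 3' end pointing downstream.
The reverse primer's reverse complement is TCACGGCTCC, which matches the template at positions 72–81.
The product runs from position 33 to position 81, so its length is 81 − 33 + 1 = 49 bp.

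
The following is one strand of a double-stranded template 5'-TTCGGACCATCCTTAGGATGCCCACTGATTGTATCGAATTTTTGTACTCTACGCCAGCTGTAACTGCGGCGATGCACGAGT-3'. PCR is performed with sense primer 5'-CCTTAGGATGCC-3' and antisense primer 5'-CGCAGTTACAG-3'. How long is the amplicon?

58 bp

Forward primer CCTTAGGATGCC is found on the top strand at positions 11–22.
Taking the reverse complement of CGCAGTTACAG gives CTGTAACTGCG, found at positions 58–68 on the template; the primer anneals here to the top strand with its 3' end pointing upstream.
Amplicon spans positions 11–68: 58 bp.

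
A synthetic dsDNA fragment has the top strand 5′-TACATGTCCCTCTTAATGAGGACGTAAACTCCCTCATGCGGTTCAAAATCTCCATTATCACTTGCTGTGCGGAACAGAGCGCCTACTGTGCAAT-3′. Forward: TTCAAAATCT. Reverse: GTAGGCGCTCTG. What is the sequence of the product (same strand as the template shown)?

5'-TTCAAAATCTCCATTATCACTTGCTGTGCGGAACAGAGCGCCTAC-3'

The forward primer matches the template at positions 42–51.
Reverse complement of the reverse primer: CAGAGCGCCTAC. This occurs on the top strand at positions 75–86.
The product is the template from position 42 through 86 (45 bp).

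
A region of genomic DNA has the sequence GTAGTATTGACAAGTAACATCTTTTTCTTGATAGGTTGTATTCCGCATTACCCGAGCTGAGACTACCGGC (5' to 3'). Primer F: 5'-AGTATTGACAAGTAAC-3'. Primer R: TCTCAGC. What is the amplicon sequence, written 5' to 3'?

Forward primer AGTATTGACAAGTAAC is found on the top strand at positions 3–18.
Reverse complement of the reverse primer: GCTGAGA. This occurs on the top strand at positions 56–62.
The product is the template from position 3 through 62 (60 bp).

5'-AGTATTGACAAGTAACATCTTTTTCTTGATAGGTTGTATTCCGCATTACCCGAGCTGAGA-3'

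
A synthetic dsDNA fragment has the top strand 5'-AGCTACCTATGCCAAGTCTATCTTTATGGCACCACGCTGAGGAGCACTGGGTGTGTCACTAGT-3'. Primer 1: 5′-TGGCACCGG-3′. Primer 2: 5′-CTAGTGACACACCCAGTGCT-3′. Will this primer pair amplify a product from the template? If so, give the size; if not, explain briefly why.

Primer 1 (TGGCACCGG) does not match the top strand, and its reverse complement CCGGTGCCA does not match either.
With no annealing site for primer 1, no amplification occurs.

No product — primer 1 has no binding site in the template.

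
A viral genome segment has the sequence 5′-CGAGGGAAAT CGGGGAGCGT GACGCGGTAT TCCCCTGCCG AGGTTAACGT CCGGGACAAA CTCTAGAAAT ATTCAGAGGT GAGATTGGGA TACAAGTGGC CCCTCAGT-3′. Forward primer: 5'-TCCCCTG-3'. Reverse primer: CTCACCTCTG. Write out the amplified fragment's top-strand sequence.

The forward primer matches the template at positions 31–37.
Reverse complement of the reverse primer: CAGAGGTGAG. This occurs on the top strand at positions 74–83.
The product is the template from position 31 through 83 (53 bp).

5'-TCCCCTGCCGAGGTTAACGTCCGGGACAAACTCTAGAAATATTCAGAGGTGAG-3'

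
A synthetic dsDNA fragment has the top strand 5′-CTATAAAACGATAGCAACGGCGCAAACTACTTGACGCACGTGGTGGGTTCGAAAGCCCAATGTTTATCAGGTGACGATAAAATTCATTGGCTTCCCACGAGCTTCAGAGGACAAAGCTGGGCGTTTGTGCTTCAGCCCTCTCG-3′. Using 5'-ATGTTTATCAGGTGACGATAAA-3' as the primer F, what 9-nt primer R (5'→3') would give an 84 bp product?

5'-CGAGAGGGC-3'

The forward primer binds at positions 60–81, so an 84 bp product ends at position 60 + 84 − 1 = 143.
The reverse primer anneals to the top strand over positions 135–143, i.e. to GCCCTCTCG.
Its sequence written 5'→3' is the reverse complement: CGAGAGGGC.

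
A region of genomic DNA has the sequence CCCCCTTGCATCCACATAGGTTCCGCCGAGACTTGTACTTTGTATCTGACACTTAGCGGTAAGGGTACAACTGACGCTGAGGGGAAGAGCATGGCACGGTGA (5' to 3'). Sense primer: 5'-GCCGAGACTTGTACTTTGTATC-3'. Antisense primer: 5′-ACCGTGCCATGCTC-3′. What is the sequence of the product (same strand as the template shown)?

Scanning the template, GCCGAGACTTGTACTTTGTATC occurs at positions 25–46; this primer anneals to the bottom strand there with its 3' end pointing downstream.
The reverse primer's reverse complement is GAGCATGGCACGGT, which matches the template at positions 87–100.
The product is the template from position 25 through 100 (76 bp).

5'-GCCGAGACTTGTACTTTGTATCTGACACTTAGCGGTAAGGGTACAACTGACGCTGAGGGGAAGAGCATGGCACGGT-3'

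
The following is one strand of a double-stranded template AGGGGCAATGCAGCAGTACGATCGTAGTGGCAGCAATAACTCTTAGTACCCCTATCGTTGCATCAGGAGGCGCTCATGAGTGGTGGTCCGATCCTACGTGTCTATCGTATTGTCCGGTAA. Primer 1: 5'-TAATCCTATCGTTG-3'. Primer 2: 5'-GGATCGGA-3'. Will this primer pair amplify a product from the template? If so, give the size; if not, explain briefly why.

Primer 1 (TAATCCTATCGTTG) does not match the top strand, and its reverse complement CAACGATAGGATTA does not match either.
With no annealing site for primer 1, no amplification occurs.

No product — primer 1 has no binding site in the template.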